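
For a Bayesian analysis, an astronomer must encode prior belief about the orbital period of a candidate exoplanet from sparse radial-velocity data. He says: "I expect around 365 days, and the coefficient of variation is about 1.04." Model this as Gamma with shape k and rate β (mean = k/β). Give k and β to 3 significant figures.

k ≈ 0.925, β ≈ 0.00253

For Gamma(k, rate β): mean = k/β, variance = k/β², so CV = 1/√k.
CV = 1.04, hence k = 1/CV² = 0.925.
Then β = k/mean = 0.925/365 = 0.00253.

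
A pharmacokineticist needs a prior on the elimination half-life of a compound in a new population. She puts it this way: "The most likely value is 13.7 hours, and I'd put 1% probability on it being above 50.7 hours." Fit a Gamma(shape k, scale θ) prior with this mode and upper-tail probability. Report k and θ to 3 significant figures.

k ≈ 3.49, θ ≈ 5.5

Gamma(k,θ) with k>1 has mode (k−1)θ, so θ = 13.7/(k−1).
Need P(X < 50.7) = 0.99 with θ tied to k this way. Start at k = 2, θ = 13.7: P(X<50.7) ≈ 0.884.
Too low — raise k to concentrate. Iterating converges to k ≈ 3.49.
Then θ = 13.7/(3.49−1) ≈ 5.5.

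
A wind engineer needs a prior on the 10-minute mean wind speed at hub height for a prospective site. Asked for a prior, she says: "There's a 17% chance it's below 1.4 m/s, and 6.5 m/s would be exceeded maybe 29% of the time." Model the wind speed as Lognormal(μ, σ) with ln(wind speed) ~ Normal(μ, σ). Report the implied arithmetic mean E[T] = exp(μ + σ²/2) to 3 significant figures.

If T ~ Lognormal(μ,σ) then ln T ~ Normal(μ,σ), so the p-quantile of ln T is μ + z_p·σ.
ln(1.4) = 0.3365 and ln(6.5) = 1.872; z_{0.17} = -0.9542, z_{0.71} = 0.5534.
σ = (1.872 − 0.3365)/(0.5534 − (-0.9542)) = 1.018.
μ = 0.3365 − (-0.9542)·1.018 = 1.308.
E[T] = exp(μ + σ²/2) = exp(1.308 + 0.5186) = 6.21 m/s.

E[T] ≈ 6.21 m/s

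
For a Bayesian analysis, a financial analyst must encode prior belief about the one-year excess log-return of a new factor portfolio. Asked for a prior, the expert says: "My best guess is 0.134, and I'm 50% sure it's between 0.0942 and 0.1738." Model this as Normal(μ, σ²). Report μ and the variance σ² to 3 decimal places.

A symmetric 50% interval runs μ ± z·σ with z = 0.6745.
Half-width = 0.0398, so σ = 0.0398/0.6745 = 0.0590 and σ² = 0.003.
μ is the stated best guess, 0.134.

μ = 0.134, σ² = 0.003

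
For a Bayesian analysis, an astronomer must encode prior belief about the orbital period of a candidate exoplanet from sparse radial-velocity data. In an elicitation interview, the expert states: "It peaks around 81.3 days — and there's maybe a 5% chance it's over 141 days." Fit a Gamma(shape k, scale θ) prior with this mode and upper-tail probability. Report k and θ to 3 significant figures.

Gamma(k,θ) with k>1 has mode (k−1)θ, so θ = 81.3/(k−1).
Need P(X < 141) = 0.95 with θ tied to k this way. Start at k = 2, θ = 81.3: P(X<141) ≈ 0.517.
Too low — raise k to concentrate. Iterating converges to k ≈ 10.2.
Then θ = 81.3/(10.2−1) ≈ 8.83.

k ≈ 10.2, θ ≈ 8.83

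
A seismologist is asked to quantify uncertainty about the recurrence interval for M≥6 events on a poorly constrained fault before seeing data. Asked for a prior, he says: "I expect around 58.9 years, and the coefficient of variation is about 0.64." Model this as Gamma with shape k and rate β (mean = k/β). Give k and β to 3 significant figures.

For Gamma(k, rate β): mean = k/β, variance = k/β², so CV = 1/√k.
CV = 0.64, hence k = 1/CV² = 2.44.
Then β = k/mean = 2.44/58.9 = 0.0415.

k ≈ 2.44, β ≈ 0.0415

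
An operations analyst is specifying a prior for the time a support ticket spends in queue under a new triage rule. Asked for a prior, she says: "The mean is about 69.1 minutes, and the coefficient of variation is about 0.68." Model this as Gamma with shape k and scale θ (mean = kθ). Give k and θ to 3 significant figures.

For Gamma(k, scale θ): mean = kθ, variance = kθ², so CV = 1/√k.
CV = 0.68, hence k = 1/CV² = 2.16.
Then θ = mean/k = 69.1/2.16 = 32.

k ≈ 2.16, θ ≈ 32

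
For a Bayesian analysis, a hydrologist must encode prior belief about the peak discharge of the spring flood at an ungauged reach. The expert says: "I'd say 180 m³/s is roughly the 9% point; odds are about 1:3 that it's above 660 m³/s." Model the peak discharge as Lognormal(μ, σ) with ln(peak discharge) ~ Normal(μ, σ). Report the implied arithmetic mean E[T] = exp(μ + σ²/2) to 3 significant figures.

E[T] ≈ 526 m³/s

If T ~ Lognormal(μ,σ) then ln T ~ Normal(μ,σ), so the p-quantile of ln T is μ + z_p·σ.
ln(180) = 5.193 and ln(660) = 6.492; z_{0.09} = -1.341, z_{0.75} = 0.6745.
σ = (6.492 − 5.193)/(0.6745 − (-1.341)) = 0.645.
μ = 5.193 − (-1.341)·0.645 = 6.057.
E[T] = exp(μ + σ²/2) = exp(6.057 + 0.2078) = 526 m³/s.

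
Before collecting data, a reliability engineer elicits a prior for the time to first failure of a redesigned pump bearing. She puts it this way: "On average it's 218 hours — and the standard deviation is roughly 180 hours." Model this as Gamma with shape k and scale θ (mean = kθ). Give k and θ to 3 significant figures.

For Gamma(k, scale θ): mean = kθ, variance = kθ², so CV = 1/√k.
CV = SD/mean = 180/218 = 0.8257, hence k = 1/CV² = 1.47.
Then θ = mean/k = 218/1.47 = 149.

k ≈ 1.47, θ ≈ 149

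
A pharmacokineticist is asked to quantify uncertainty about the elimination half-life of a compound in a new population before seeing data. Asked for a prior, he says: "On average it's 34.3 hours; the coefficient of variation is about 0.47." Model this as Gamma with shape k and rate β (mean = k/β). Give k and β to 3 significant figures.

For Gamma(k, rate β): mean = k/β, variance = k/β², so CV = 1/√k.
CV = 0.47, hence k = 1/CV² = 4.53.
Then β = k/mean = 4.53/34.3 = 0.132.

k ≈ 4.53, β ≈ 0.132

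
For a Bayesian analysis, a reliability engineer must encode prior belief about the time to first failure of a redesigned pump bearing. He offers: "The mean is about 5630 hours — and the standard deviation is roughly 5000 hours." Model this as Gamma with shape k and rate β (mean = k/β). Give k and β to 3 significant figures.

k ≈ 1.27, β ≈ 0.000225

For Gamma(k, rate β): mean = k/β, variance = k/β², so CV = 1/√k.
CV = SD/mean = 5000/5630 = 0.8881, hence k = 1/CV² = 1.27.
Then β = k/mean = 1.27/5630 = 0.000225.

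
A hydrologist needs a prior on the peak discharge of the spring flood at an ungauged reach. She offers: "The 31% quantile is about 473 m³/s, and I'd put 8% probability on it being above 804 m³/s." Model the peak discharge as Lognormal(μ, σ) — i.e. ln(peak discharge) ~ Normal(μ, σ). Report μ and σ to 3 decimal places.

If T ~ Lognormal(μ,σ) then ln T ~ Normal(μ,σ), so the p-quantile of ln T is μ + z_p·σ.
ln(473) = 6.159 and ln(804) = 6.69; z_{0.31} = -0.4959, z_{0.92} = 1.405.
σ = (6.69 − 6.159)/(1.405 − (-0.4959)) = 0.279.
μ = 6.159 − (-0.4959)·0.279 = 6.297.

μ ≈ 6.297, σ ≈ 0.279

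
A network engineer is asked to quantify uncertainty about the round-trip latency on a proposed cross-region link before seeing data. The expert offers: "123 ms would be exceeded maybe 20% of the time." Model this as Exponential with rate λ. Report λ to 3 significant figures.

λ ≈ 0.0131

P(T > 123.0) = e^(−λ·123.0) = 0.2, so λ = −ln(0.2)/123.0 = 0.0131.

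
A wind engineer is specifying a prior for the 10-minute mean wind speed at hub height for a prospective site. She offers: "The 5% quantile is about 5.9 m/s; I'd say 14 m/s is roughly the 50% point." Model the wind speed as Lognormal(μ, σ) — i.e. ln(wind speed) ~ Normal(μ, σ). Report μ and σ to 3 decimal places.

If T ~ Lognormal(μ,σ) then ln T ~ Normal(μ,σ), so the p-quantile of ln T is μ + z_p·σ.
ln(5.9) = 1.775 and ln(14) = 2.639; z_{0.05} = -1.645, z_{0.5} = 0.
σ = (2.639 − 1.775)/(0 − (-1.645)) = 0.525.
μ = 1.775 − (-1.645)·0.525 = 2.639.

μ ≈ 2.639, σ ≈ 0.525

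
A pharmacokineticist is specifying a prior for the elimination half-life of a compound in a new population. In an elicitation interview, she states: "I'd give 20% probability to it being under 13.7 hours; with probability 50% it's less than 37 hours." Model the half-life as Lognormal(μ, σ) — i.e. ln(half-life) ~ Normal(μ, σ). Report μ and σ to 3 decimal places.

μ ≈ 3.611, σ ≈ 1.180

If T ~ Lognormal(μ,σ) then ln T ~ Normal(μ,σ), so the p-quantile of ln T is μ + z_p·σ.
ln(13.7) = 2.617 and ln(37) = 3.611; z_{0.2} = -0.8416, z_{0.5} = 0.
σ = (3.611 − 2.617)/(0 − (-0.8416)) = 1.180.
μ = 2.617 − (-0.8416)·1.180 = 3.611.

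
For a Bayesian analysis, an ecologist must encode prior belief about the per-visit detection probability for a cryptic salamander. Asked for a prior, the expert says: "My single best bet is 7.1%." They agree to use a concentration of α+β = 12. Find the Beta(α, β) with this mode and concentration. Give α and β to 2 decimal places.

For α,β > 1 the Beta mode is (α−1)/(α+β−2). With α+β = 12, the mode is (α−1)/10.
Set (α−1)/10 = 0.071 → α = 1 + 0.071·10 = 1.71.
β = 12 − α = 10.29.

α = 1.71, β = 10.29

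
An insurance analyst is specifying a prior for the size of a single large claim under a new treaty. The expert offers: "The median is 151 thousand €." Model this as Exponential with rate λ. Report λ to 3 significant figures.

Exponential median = ln 2 / λ, so λ = ln 2 / 151.0 = 0.00459.

λ ≈ 0.00459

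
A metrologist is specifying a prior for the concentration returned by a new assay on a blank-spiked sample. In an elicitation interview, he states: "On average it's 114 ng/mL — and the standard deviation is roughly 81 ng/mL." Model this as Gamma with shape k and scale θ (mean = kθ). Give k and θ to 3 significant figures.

k ≈ 1.98, θ ≈ 57.6

For Gamma(k, scale θ): mean = kθ, variance = kθ², so CV = 1/√k.
CV = SD/mean = 81/114 = 0.7105, hence k = 1/CV² = 1.98.
Then θ = mean/k = 114/1.98 = 57.6.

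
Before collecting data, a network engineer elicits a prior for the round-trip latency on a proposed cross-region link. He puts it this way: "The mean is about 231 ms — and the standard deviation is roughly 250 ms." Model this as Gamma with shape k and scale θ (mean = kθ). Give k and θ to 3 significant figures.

For Gamma(k, scale θ): mean = kθ, variance = kθ², so CV = 1/√k.
CV = SD/mean = 250/231 = 1.082, hence k = 1/CV² = 0.854.
Then θ = mean/k = 231/0.854 = 271.

k ≈ 0.854, θ ≈ 271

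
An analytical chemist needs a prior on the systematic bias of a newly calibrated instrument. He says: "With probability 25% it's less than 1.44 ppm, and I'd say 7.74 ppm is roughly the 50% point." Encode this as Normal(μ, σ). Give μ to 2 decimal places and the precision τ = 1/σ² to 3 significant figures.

μ = 7.74, τ = 0.0115

For Normal(μ,σ), the p-quantile is μ + z_p·σ. Here z_{0.25} = -0.6745, z_{0.5} = 0.
So 1.44 = μ − 0.6745σ and 7.74 = μ + 0σ.
Subtracting: σ = (7.74 − 1.44)/(0 − (-0.6745)) = 9.34.
Then μ = 1.44 − (-0.6745)·9.34 = 7.74.
Precision τ = 1/σ² = 1/9.34² = 0.0115.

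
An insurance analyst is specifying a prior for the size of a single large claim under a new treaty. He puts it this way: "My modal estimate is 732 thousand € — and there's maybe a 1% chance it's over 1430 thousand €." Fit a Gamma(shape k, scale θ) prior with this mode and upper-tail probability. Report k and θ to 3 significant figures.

Gamma(k,θ) with k>1 has mode (k−1)θ, so θ = 732/(k−1).
Need P(X < 1430) = 0.99 with θ tied to k this way. Start at k = 2, θ = 732: P(X<1430) ≈ 0.581.
Too low — raise k to concentrate. Iterating converges to k ≈ 12.
Then θ = 732/(12−1) ≈ 66.5.

k ≈ 12, θ ≈ 66.5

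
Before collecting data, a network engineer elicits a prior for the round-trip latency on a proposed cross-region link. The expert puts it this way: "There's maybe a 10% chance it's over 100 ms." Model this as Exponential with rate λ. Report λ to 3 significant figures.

λ ≈ 0.023

P(T > 100.0) = e^(−λ·100.0) = 0.1, so λ = −ln(0.1)/100.0 = 0.023.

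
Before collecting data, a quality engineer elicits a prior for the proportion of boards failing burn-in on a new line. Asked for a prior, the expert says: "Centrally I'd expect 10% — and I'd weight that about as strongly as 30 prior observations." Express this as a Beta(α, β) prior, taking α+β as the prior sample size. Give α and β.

α = 3, β = 27

Under the effective-sample-size interpretation, Beta(α, β) has prior mean α/(α+β) and prior sample size α+β.
So α+β = 30 and α/(α+β) = 0.1, giving α = 0.1·30 = 3 and β = 30 − 3 = 27.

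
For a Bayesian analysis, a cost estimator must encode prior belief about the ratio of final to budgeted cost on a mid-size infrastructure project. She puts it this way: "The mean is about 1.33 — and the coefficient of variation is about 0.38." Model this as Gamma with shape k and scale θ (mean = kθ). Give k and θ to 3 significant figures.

k ≈ 6.93, θ ≈ 0.192

For Gamma(k, scale θ): mean = kθ, variance = kθ², so CV = 1/√k.
CV = 0.38, hence k = 1/CV² = 6.93.
Then θ = mean/k = 1.33/6.93 = 0.192.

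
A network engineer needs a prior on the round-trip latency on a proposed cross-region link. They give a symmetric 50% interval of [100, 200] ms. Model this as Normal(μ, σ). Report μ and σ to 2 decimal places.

μ = 150.00, σ = 74.13

A symmetric 50% interval runs μ ± z·σ with z = 0.6745.
Half-width = 50, so σ = 50/0.6745 = 74.13.
μ is the interval midpoint, 150.00.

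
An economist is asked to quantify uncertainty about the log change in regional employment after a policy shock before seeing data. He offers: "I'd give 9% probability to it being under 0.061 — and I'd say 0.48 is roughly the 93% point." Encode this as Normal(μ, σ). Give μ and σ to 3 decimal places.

μ = 0.260, σ = 0.149

For Normal(μ,σ), the p-quantile is μ + z_p·σ. Here z_{0.09} = -1.341, z_{0.93} = 1.476.
So 0.061 = μ − 1.341σ and 0.48 = μ + 1.476σ.
Subtracting: σ = (0.48 − 0.061)/(1.476 − (-1.341)) = 0.149.
Then μ = 0.061 − (-1.341)·0.149 = 0.260.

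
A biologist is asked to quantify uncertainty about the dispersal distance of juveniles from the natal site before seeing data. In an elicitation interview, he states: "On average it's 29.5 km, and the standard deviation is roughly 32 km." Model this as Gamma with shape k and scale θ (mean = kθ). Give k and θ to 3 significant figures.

k ≈ 0.85, θ ≈ 34.7

For Gamma(k, scale θ): mean = kθ, variance = kθ², so CV = 1/√k.
CV = SD/mean = 32/29.5 = 1.085, hence k = 1/CV² = 0.85.
Then θ = mean/k = 29.5/0.85 = 34.7.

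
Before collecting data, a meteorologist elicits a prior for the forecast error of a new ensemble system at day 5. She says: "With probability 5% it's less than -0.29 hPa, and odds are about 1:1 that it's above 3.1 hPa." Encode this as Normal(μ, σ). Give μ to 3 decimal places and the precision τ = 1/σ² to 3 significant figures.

μ = 3.100, τ = 0.235

The p-quantile of Normal(μ,σ) is μ + z_p·σ, with z_{0.05} = -1.645 and z_{0.5} = 0.
Eliminate σ: μ = (z₂·x₁ − z₁·x₂)/(z₂ − z₁) = (0·-0.29 − (-1.645)·3.1)/1.645 = 3.100.
Then σ = (x₂ − x₁)/(z₂ − z₁) = (3.1 − -0.29)/1.645 = 2.061.
Precision τ = 1/σ² = 1/2.061² = 0.235.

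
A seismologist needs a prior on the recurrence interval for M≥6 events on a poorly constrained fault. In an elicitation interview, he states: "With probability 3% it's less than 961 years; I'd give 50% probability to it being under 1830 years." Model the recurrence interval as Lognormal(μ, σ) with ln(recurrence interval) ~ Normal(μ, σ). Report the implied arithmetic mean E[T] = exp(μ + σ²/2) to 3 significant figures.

E[T] ≈ 1940 years

If T ~ Lognormal(μ,σ) then ln T ~ Normal(μ,σ), so the p-quantile of ln T is μ + z_p·σ.
ln(961) = 6.868 and ln(1830) = 7.512; z_{0.03} = -1.881, z_{0.5} = 0.
σ = (7.512 − 6.868)/(0 − (-1.881)) = 0.342.
μ = 6.868 − (-1.881)·0.342 = 7.512.
E[T] = exp(μ + σ²/2) = exp(7.512 + 0.0586) = 1940 years.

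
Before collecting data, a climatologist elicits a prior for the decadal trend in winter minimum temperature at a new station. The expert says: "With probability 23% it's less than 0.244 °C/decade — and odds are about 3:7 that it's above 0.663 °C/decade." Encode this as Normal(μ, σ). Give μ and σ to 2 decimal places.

μ = 0.49, σ = 0.33

The p-quantile of Normal(μ,σ) is μ + z_p·σ, with z_{0.23} = -0.7388 and z_{0.7} = 0.5244.
Eliminate σ: μ = (z₂·x₁ − z₁·x₂)/(z₂ − z₁) = (0.5244·0.244 − (-0.7388)·0.663)/1.263 = 0.49.
Then σ = (x₂ − x₁)/(z₂ − z₁) = (0.663 − 0.244)/1.263 = 0.33.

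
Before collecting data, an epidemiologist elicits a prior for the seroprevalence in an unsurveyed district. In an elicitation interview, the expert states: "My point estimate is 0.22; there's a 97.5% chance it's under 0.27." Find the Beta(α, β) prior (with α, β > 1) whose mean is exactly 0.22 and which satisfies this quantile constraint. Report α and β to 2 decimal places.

α ≈ 62.23, β ≈ 220.64

With mean 0.22 fixed, write α = 0.22s, β = 0.78s where s = α+β.
Need P(θ < 0.27) = 0.975 under Beta(0.22s, 0.78s). Normal approximation: (q−m)/√(m(1−m)/s) ≈ z_{0.975} = 1.96, so s ≈ 0.22·0.78·(1.96)²/(0.27−0.22)² = 263.7.
At s = 263.7: P(θ<0.27) ≈ 0.971. Adjusting to match 0.975 gives s ≈ 282.87.
So α = 0.22·282.87 ≈ 62.23, β = 0.78·282.87 ≈ 220.64.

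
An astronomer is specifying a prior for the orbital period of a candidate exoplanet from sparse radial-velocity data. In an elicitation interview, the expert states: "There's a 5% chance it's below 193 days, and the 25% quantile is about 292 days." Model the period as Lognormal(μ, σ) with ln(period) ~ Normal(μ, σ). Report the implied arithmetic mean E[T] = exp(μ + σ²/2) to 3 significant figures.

E[T] ≈ 426 days

If T ~ Lognormal(μ,σ) then ln T ~ Normal(μ,σ), so the p-quantile of ln T is μ + z_p·σ.
ln(193) = 5.263 and ln(292) = 5.677; z_{0.05} = -1.645, z_{0.25} = -0.6745.
σ = (5.677 − 5.263)/(-0.6745 − (-1.645)) = 0.427.
μ = 5.263 − (-1.645)·0.427 = 5.965.
E[T] = exp(μ + σ²/2) = exp(5.965 + 0.0910) = 426 days.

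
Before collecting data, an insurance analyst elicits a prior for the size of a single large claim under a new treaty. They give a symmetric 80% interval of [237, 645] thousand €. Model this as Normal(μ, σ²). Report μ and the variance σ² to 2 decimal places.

μ = 441.00, σ² = 25338.92

A symmetric 80% interval runs μ ± z·σ with z = 1.282.
Half-width = 204, so σ = 204/1.282 = 159.182 and σ² = 25338.92.
μ is the interval midpoint, 441.00.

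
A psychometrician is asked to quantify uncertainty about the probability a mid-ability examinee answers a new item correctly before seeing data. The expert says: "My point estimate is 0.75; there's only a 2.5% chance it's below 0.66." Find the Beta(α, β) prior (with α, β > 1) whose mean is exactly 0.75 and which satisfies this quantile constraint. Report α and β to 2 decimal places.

α ≈ 73.25, β ≈ 24.42

With mean 0.75 fixed, write α = 0.75s, β = 0.25s where s = α+β.
Need P(θ < 0.66) = 0.025 under Beta(0.75s, 0.25s). Normal approximation: (q−m)/√(m(1−m)/s) ≈ z_{0.025} = -1.96, so s ≈ 0.75·0.25·(-1.96)²/(0.66−0.75)² = 88.9.
At s = 88.9: P(θ<0.66) ≈ 0.031. Adjusting to match 0.025 gives s ≈ 97.66.
So α = 0.75·97.66 ≈ 73.25, β = 0.25·97.66 ≈ 24.42.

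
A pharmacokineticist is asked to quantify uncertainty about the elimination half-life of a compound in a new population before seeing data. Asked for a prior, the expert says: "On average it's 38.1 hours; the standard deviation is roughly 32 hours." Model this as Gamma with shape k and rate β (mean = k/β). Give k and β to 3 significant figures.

k ≈ 1.42, β ≈ 0.0372

For Gamma(k, rate β): mean = k/β, variance = k/β², so CV = 1/√k.
CV = SD/mean = 32/38.1 = 0.8399, hence k = 1/CV² = 1.42.
Then β = k/mean = 1.42/38.1 = 0.0372.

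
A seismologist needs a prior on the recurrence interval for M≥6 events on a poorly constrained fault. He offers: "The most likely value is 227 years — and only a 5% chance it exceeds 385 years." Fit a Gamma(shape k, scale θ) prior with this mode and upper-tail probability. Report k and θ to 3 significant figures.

Gamma(k,θ) with k>1 has mode (k−1)θ, so θ = 227/(k−1).
Need P(X < 385) = 0.95 with θ tied to k this way. Start at k = 2, θ = 227: P(X<385) ≈ 0.506.
Too low — raise k to concentrate. Iterating converges to k ≈ 11.
Then θ = 227/(11−1) ≈ 22.7.

k ≈ 11, θ ≈ 22.7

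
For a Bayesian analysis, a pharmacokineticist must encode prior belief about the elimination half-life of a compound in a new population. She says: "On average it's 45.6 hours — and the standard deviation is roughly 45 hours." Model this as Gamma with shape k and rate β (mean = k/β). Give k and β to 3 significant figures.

For Gamma(k, rate β): mean = k/β, variance = k/β², so CV = 1/√k.
CV = SD/mean = 45/45.6 = 0.9868, hence k = 1/CV² = 1.03.
Then β = k/mean = 1.03/45.6 = 0.0225.

k ≈ 1.03, β ≈ 0.0225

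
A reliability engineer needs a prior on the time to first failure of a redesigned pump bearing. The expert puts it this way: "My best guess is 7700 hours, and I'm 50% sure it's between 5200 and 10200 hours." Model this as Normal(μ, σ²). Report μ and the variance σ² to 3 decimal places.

A symmetric 50% interval runs μ ± z·σ with z = 0.6745.
Half-width = 2500, so σ = 2500/0.6745 = 3706.5055 and σ² = 13738183.364.
μ is the stated best guess, 7700.000.

μ = 7700.000, σ² = 13738183.364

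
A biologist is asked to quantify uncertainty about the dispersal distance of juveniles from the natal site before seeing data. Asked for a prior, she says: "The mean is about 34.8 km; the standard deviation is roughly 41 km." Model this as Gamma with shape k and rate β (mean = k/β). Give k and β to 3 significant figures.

k ≈ 0.72, β ≈ 0.0207

For Gamma(k, rate β): mean = k/β, variance = k/β², so CV = 1/√k.
CV = SD/mean = 41/34.8 = 1.178, hence k = 1/CV² = 0.72.
Then β = k/mean = 0.72/34.8 = 0.0207.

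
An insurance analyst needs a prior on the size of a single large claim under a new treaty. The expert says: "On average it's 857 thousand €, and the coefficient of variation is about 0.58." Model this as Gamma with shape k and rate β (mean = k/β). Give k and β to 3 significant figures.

k ≈ 2.97, β ≈ 0.00347

For Gamma(k, rate β): mean = k/β, variance = k/β², so CV = 1/√k.
CV = 0.58, hence k = 1/CV² = 2.97.
Then β = k/mean = 2.97/857 = 0.00347.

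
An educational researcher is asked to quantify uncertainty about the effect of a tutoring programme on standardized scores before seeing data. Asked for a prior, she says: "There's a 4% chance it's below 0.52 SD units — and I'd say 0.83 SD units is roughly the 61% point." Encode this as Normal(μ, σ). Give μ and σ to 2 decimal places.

μ = 0.79, σ = 0.15

The p-quantile of Normal(μ,σ) is μ + z_p·σ, with z_{0.04} = -1.751 and z_{0.61} = 0.2793.
Eliminate σ: μ = (z₂·x₁ − z₁·x₂)/(z₂ − z₁) = (0.2793·0.52 − (-1.751)·0.83)/2.03 = 0.79.
Then σ = (x₂ − x₁)/(z₂ − z₁) = (0.83 − 0.52)/2.03 = 0.15.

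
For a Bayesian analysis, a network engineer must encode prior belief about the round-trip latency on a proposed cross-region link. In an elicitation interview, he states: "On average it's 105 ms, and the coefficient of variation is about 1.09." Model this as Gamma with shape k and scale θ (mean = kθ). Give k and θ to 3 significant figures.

For Gamma(k, scale θ): mean = kθ, variance = kθ², so CV = 1/√k.
CV = 1.09, hence k = 1/CV² = 0.842.
Then θ = mean/k = 105/0.842 = 125.

k ≈ 0.842, θ ≈ 125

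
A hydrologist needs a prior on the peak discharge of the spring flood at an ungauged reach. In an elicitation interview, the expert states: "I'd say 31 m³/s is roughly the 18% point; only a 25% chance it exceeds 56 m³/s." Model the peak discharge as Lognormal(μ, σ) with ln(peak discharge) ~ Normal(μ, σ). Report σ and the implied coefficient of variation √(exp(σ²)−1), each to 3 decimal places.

If T ~ Lognormal(μ,σ) then ln T ~ Normal(μ,σ), so the p-quantile of ln T is μ + z_p·σ.
ln(31) = 3.434 and ln(56) = 4.025; z_{0.18} = -0.9154, z_{0.75} = 0.6745.
σ = (4.025 − 3.434)/(0.6745 − (-0.9154)) = 0.372.
μ = 3.434 − (-0.9154)·0.372 = 3.774.
CV = √(exp(σ²)−1) = √(exp(0.1384)−1) = 0.385.

σ ≈ 0.372, CV ≈ 0.385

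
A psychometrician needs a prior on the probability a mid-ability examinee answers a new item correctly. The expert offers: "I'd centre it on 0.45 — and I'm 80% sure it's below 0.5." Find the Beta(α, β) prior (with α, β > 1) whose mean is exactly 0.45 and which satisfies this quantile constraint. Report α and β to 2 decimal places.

With mean 0.45 fixed, write α = 0.45s, β = 0.55s where s = α+β.
Need P(θ < 0.5) = 0.8 under Beta(0.45s, 0.55s). Normal approximation: (q−m)/√(m(1−m)/s) ≈ z_{0.8} = 0.842, so s ≈ 0.45·0.55·(0.842)²/(0.5−0.45)² = 70.1.
At s = 70.1: P(θ<0.5) ≈ 0.800. Adjusting to match 0.8 gives s ≈ 69.87.
So α = 0.45·69.87 ≈ 31.44, β = 0.55·69.87 ≈ 38.43.

α ≈ 31.44, β ≈ 38.43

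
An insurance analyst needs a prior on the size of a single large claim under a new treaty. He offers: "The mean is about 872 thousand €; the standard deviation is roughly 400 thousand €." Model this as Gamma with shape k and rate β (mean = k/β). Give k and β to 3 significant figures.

For Gamma(k, rate β): mean = k/β, variance = k/β², so CV = 1/√k.
CV = SD/mean = 400/872 = 0.4587, hence k = 1/CV² = 4.75.
Then β = k/mean = 4.75/872 = 0.00545.

k ≈ 4.75, β ≈ 0.00545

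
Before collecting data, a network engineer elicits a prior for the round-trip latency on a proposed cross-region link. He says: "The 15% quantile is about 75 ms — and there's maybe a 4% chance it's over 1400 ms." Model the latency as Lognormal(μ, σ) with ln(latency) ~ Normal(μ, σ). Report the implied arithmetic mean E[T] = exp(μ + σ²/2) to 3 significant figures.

E[T] ≈ 387 ms

If T ~ Lognormal(μ,σ) then ln T ~ Normal(μ,σ), so the p-quantile of ln T is μ + z_p·σ.
ln(75) = 4.317 and ln(1400) = 7.244; z_{0.15} = -1.036, z_{0.96} = 1.751.
σ = (7.244 − 4.317)/(1.751 − (-1.036)) = 1.050.
μ = 4.317 − (-1.036)·1.050 = 5.406.
E[T] = exp(μ + σ²/2) = exp(5.406 + 0.5513) = 387 ms.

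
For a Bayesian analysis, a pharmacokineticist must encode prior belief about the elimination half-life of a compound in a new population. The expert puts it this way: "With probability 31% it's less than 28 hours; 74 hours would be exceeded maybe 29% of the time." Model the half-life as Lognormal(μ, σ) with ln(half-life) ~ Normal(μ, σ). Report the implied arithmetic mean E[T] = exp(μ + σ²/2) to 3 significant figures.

E[T] ≈ 68.1 hours

If T ~ Lognormal(μ,σ) then ln T ~ Normal(μ,σ), so the p-quantile of ln T is μ + z_p·σ.
ln(28) = 3.332 and ln(74) = 4.304; z_{0.31} = -0.4959, z_{0.71} = 0.5534.
σ = (4.304 − 3.332)/(0.5534 − (-0.4959)) = 0.926.
μ = 3.332 − (-0.4959)·0.926 = 3.791.
E[T] = exp(μ + σ²/2) = exp(3.791 + 0.4290) = 68.1 hours.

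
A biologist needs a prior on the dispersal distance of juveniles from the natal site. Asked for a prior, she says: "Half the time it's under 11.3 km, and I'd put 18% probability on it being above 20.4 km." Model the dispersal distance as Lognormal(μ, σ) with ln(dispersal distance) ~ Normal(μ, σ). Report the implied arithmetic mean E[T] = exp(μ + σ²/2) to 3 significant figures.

E[T] ≈ 13.9 km

If T ~ Lognormal(μ,σ) then ln T ~ Normal(μ,σ), so the p-quantile of ln T is μ + z_p·σ.
ln(11.3) = 2.425 and ln(20.4) = 3.016; z_{0.5} = 0, z_{0.82} = 0.9154.
σ = (3.016 − 2.425)/(0.9154 − (0)) = 0.645.
μ = 2.425 − (0)·0.645 = 2.425.
E[T] = exp(μ + σ²/2) = exp(2.425 + 0.2082) = 13.9 km.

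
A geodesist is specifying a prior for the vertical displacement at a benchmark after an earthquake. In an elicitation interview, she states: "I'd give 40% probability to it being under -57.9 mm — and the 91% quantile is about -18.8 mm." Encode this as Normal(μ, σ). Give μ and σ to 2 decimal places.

The p-quantile of Normal(μ,σ) is μ + z_p·σ, with z_{0.4} = -0.2533 and z_{0.91} = 1.341.
Eliminate σ: μ = (z₂·x₁ − z₁·x₂)/(z₂ − z₁) = (1.341·-57.9 − (-0.2533)·-18.8)/1.594 = -51.69.
Then σ = (x₂ − x₁)/(z₂ − z₁) = (-18.8 − -57.9)/1.594 = 24.53.

μ = -51.69, σ = 24.53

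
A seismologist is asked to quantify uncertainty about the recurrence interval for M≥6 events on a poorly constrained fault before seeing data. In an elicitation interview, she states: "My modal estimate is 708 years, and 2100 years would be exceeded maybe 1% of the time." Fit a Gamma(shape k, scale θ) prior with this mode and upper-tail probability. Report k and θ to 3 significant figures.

k ≈ 4.82, θ ≈ 185

Gamma(k,θ) with k>1 has mode (k−1)θ, so θ = 708/(k−1).
Need P(X < 2100) = 0.99 with θ tied to k this way. Start at k = 2, θ = 708: P(X<2100) ≈ 0.796.
Too low — raise k to concentrate. Iterating converges to k ≈ 4.82.
Then θ = 708/(4.82−1) ≈ 185.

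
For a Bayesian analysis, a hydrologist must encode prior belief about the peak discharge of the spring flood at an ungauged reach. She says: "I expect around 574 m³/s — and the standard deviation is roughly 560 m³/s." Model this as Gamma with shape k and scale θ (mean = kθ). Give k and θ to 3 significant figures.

k ≈ 1.05, θ ≈ 546

For Gamma(k, scale θ): mean = kθ, variance = kθ², so CV = 1/√k.
CV = SD/mean = 560/574 = 0.9756, hence k = 1/CV² = 1.05.
Then θ = mean/k = 574/1.05 = 546.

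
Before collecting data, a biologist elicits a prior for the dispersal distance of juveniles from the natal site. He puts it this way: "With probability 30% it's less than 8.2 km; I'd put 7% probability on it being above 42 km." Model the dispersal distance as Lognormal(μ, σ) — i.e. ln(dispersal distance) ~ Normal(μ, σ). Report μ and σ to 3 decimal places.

μ ≈ 2.532, σ ≈ 0.817

If T ~ Lognormal(μ,σ) then ln T ~ Normal(μ,σ), so the p-quantile of ln T is μ + z_p·σ.
ln(8.2) = 2.104 and ln(42) = 3.738; z_{0.3} = -0.5244, z_{0.93} = 1.476.
σ = (3.738 − 2.104)/(1.476 − (-0.5244)) = 0.817.
μ = 2.104 − (-0.5244)·0.817 = 2.532.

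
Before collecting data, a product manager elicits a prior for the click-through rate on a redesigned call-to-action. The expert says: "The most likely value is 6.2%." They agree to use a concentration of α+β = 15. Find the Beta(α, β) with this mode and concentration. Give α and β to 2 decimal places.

α = 1.81, β = 13.19

For α,β > 1 the Beta mode is (α−1)/(α+β−2). With α+β = 15, the mode is (α−1)/13.
Set (α−1)/13 = 0.062 → α = 1 + 0.062·13 = 1.81.
β = 15 − α = 13.19.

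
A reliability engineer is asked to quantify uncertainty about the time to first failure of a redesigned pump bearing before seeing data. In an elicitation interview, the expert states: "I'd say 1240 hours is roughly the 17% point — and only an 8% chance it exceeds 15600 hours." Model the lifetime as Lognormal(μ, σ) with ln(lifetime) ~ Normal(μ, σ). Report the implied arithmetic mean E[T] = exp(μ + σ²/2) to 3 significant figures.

If T ~ Lognormal(μ,σ) then ln T ~ Normal(μ,σ), so the p-quantile of ln T is μ + z_p·σ.
ln(1240) = 7.123 and ln(15600) = 9.655; z_{0.17} = -0.9542, z_{0.92} = 1.405.
σ = (9.655 − 7.123)/(1.405 − (-0.9542)) = 1.073.
μ = 7.123 − (-0.9542)·1.073 = 8.147.
E[T] = exp(μ + σ²/2) = exp(8.147 + 0.5760) = 6140 hours.

E[T] ≈ 6140 hours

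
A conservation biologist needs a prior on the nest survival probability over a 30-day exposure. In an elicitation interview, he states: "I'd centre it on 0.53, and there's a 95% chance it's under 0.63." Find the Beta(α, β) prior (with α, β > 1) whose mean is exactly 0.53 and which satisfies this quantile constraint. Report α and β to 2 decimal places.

α ≈ 34.89, β ≈ 30.94

With mean 0.53 fixed, write α = 0.53s, β = 0.47s where s = α+β.
Need P(θ < 0.63) = 0.95 under Beta(0.53s, 0.47s). Normal approximation: (q−m)/√(m(1−m)/s) ≈ z_{0.95} = 1.64, so s ≈ 0.53·0.47·(1.64)²/(0.63−0.53)² = 67.4.
At s = 67.4: P(θ<0.63) ≈ 0.952. Adjusting to match 0.95 gives s ≈ 65.83.
So α = 0.53·65.83 ≈ 34.89, β = 0.47·65.83 ≈ 30.94.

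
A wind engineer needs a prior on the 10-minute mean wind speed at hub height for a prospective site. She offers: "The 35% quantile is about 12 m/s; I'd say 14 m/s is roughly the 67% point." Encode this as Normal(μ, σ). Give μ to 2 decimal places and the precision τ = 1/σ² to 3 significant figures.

μ = 12.93, τ = 0.17

The p-quantile of Normal(μ,σ) is μ + z_p·σ, with z_{0.35} = -0.3853 and z_{0.67} = 0.4399.
Eliminate σ: μ = (z₂·x₁ − z₁·x₂)/(z₂ − z₁) = (0.4399·12 − (-0.3853)·14)/0.8252 = 12.93.
Then σ = (x₂ − x₁)/(z₂ − z₁) = (14 − 12)/0.8252 = 2.42.
Precision τ = 1/σ² = 1/2.424² = 0.17.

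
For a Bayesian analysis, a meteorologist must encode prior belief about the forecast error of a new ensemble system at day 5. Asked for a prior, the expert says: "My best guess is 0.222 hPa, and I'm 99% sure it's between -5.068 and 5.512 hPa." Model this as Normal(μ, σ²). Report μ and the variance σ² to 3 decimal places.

A symmetric 99% interval runs μ ± z·σ with z = 2.576.
Half-width = 5.29, so σ = 5.29/2.576 = 2.0537 and σ² = 4.218.
μ is the stated best guess, 0.222.

μ = 0.222, σ² = 4.218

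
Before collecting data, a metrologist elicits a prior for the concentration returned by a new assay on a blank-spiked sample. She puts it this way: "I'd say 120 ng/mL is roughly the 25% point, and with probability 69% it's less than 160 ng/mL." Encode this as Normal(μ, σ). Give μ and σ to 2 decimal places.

μ = 143.05, σ = 34.18

For Normal(μ,σ), the p-quantile is μ + z_p·σ. Here z_{0.25} = -0.6745, z_{0.69} = 0.4959.
So 120 = μ − 0.6745σ and 160 = μ + 0.4959σ.
Subtracting: σ = (160 − 120)/(0.4959 − (-0.6745)) = 34.18.
Then μ = 120 − (-0.6745)·34.18 = 143.05.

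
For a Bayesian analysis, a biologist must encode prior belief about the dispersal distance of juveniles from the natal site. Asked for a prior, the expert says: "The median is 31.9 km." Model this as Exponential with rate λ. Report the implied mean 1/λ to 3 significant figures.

Exponential median = ln 2 / λ, so λ = ln 2 / 31.9 = 0.0217.
Mean = 1/λ = 46 km.

mean ≈ 46 km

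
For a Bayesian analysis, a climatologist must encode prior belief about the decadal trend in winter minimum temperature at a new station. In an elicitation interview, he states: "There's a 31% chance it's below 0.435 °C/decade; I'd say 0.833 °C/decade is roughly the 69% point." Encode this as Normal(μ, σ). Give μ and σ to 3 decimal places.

For Normal(μ,σ), the p-quantile is μ + z_p·σ. Here z_{0.31} = -0.4959, z_{0.69} = 0.4959.
So 0.435 = μ − 0.4959σ and 0.833 = μ + 0.4959σ.
Subtracting: σ = (0.833 − 0.435)/(0.4959 − (-0.4959)) = 0.401.
Then μ = 0.435 − (-0.4959)·0.401 = 0.634.

μ = 0.634, σ = 0.401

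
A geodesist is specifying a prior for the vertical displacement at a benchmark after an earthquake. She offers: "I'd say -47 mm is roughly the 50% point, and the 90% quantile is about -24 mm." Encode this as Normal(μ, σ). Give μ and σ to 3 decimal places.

The p-quantile of Normal(μ,σ) is μ + z_p·σ, with z_{0.5} = 0 and z_{0.9} = 1.282.
Eliminate σ: μ = (z₂·x₁ − z₁·x₂)/(z₂ − z₁) = (1.282·-47 − (0)·-24)/1.282 = -47.000.
Then σ = (x₂ − x₁)/(z₂ − z₁) = (-24 − -47)/1.282 = 17.947.

μ = -47.000, σ = 17.947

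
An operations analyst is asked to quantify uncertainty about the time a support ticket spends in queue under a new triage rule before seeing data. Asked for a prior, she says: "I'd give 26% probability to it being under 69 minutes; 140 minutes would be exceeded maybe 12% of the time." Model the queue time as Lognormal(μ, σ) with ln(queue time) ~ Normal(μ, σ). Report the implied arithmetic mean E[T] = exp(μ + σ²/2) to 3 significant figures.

If T ~ Lognormal(μ,σ) then ln T ~ Normal(μ,σ), so the p-quantile of ln T is μ + z_p·σ.
ln(69) = 4.234 and ln(140) = 4.942; z_{0.26} = -0.6433, z_{0.88} = 1.175.
σ = (4.942 − 4.234)/(1.175 − (-0.6433)) = 0.389.
μ = 4.234 − (-0.6433)·0.389 = 4.484.
E[T] = exp(μ + σ²/2) = exp(4.484 + 0.0757) = 95.6 minutes.

E[T] ≈ 95.6 minutes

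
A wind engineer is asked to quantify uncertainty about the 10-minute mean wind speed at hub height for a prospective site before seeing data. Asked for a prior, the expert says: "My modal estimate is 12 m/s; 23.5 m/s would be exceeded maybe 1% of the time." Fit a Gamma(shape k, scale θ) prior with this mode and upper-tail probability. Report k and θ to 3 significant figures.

k ≈ 11.9, θ ≈ 1.1

Gamma(k,θ) with k>1 has mode (k−1)θ, so θ = 12/(k−1).
Need P(X < 23.5) = 0.99 with θ tied to k this way. Start at k = 2, θ = 12: P(X<23.5) ≈ 0.583.
Too low — raise k to concentrate. Iterating converges to k ≈ 11.9.
Then θ = 12/(11.9−1) ≈ 1.1.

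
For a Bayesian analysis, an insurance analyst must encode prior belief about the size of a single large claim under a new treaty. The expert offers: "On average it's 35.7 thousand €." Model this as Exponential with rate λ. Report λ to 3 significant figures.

λ ≈ 0.028

Exponential mean = 1/λ, so λ = 1/35.7 = 0.028.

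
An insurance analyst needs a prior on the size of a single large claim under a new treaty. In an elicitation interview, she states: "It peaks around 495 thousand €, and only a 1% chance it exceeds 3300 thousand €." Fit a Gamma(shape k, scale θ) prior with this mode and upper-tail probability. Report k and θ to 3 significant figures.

k ≈ 1.99, θ ≈ 498

Gamma(k,θ) with k>1 has mode (k−1)θ, so θ = 495/(k−1).
Need P(X < 3300) = 0.99 with θ tied to k this way. Start at k = 2, θ = 495: P(X<3300) ≈ 0.990.
Too high — lower k to spread out. Iterating converges to k ≈ 1.99.
Then θ = 495/(1.99−1) ≈ 498.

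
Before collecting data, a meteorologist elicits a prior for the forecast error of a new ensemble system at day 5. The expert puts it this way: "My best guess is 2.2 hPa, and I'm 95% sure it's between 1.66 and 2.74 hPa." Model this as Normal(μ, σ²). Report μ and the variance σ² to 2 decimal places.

A symmetric 95% interval runs μ ± z·σ with z = 1.96.
Half-width = 0.54, so σ = 0.54/1.96 = 0.276 and σ² = 0.08.
μ is the stated best guess, 2.20.

μ = 2.20, σ² = 0.08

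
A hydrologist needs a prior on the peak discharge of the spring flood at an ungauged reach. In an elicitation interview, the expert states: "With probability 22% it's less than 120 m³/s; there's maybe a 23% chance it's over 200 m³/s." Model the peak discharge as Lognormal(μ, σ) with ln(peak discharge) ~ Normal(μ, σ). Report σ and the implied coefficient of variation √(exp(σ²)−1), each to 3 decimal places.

σ ≈ 0.338, CV ≈ 0.348

If T ~ Lognormal(μ,σ) then ln T ~ Normal(μ,σ), so the p-quantile of ln T is μ + z_p·σ.
ln(120) = 4.787 and ln(200) = 5.298; z_{0.22} = -0.7722, z_{0.77} = 0.7388.
σ = (5.298 − 4.787)/(0.7388 − (-0.7722)) = 0.338.
μ = 4.787 − (-0.7722)·0.338 = 5.049.
CV = √(exp(σ²)−1) = √(exp(0.1143)−1) = 0.348.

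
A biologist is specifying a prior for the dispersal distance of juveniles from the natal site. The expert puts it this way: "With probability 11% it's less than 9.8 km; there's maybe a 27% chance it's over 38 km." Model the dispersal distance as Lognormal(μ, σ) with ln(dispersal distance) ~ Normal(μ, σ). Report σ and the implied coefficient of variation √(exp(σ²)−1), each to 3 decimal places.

If T ~ Lognormal(μ,σ) then ln T ~ Normal(μ,σ), so the p-quantile of ln T is μ + z_p·σ.
ln(9.8) = 2.282 and ln(38) = 3.638; z_{0.11} = -1.227, z_{0.73} = 0.6128.
σ = (3.638 − 2.282)/(0.6128 − (-1.227)) = 0.737.
μ = 2.282 − (-1.227)·0.737 = 3.186.
CV = √(exp(σ²)−1) = √(exp(0.5429)−1) = 0.849.

σ ≈ 0.737, CV ≈ 0.849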